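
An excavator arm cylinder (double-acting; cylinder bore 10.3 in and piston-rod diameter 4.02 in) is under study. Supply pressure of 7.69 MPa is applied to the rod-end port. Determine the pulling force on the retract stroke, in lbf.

Rod-side annular area A_ann = π/4 × (10.3² − 4.02²) = 70.63 in^2
On retraction the pressure acts on the annular area (bore minus rod).
F = P × A_ann

F ≈ 78800 lbf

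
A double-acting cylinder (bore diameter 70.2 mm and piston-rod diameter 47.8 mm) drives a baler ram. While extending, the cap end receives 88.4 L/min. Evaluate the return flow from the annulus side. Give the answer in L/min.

Cap-side area A_cap = π/4 × (70.2 mm)² = 3870 mm^2
Rod-side annular area A_ann = π/4 × (70.2² − 47.8²) = 2076 mm^2
Piston speed v = Q_in/A_cap; rod-end outflow Q_out = v × A_ann = Q_in × A_ann/A_cap.

Q_out ≈ 47.4 L/min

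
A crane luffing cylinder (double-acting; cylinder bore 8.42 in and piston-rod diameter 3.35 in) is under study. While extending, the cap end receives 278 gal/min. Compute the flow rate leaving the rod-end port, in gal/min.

Q_out ≈ 234 gal/min

Cap-side area A_cap = π/4 × (8.42 in)² = 55.68 in^2
Rod-side annular area A_ann = π/4 × (8.42² − 3.35²) = 46.87 in^2
Piston speed v = Q_in/A_cap; rod-end outflow Q_out = v × A_ann = Q_in × A_ann/A_cap.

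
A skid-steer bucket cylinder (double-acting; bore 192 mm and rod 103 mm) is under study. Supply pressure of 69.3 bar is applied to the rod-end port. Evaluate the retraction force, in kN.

F ≈ 143 kN

Rod-side annular area A_ann = π/4 × (192² − 103²) = 20620 mm^2
On retraction the pressure acts on the annular area (bore minus rod).
F = P × A_ann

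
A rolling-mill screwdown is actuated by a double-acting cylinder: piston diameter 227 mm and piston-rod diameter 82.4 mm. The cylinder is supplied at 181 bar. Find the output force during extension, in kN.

F ≈ 733 kN

Cap-side area A_cap = π/4 × (227 mm)² = 40470 mm^2
F = P × A_cap = 181 bar × A_cap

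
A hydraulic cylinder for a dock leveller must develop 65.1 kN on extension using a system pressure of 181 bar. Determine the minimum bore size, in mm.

D ≈ 67.7 mm

Extension force acts on the full piston face: F = P × (π/4)D².
D = √(4F / (πP)) = √(4 × 65.1 kN / (π × 181 bar))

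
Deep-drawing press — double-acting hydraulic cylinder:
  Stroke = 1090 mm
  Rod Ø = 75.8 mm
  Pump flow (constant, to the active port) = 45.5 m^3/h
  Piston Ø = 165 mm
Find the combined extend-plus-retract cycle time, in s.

Cap-side area A_cap = π/4 × (165 mm)² = 21380 mm^2
Rod-side annular area A_ann = π/4 × (165² − 75.8²) = 16870 mm^2
t_ext = A_cap·L/Q = 1.844 s
t_ret = A_ann·L/Q = 1.455 s
t_cycle = t_ext + t_ret

t ≈ 3.30 s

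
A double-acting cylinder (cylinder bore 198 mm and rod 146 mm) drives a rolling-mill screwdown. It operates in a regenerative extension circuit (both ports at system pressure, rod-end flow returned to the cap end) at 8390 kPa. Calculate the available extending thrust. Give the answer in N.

F ≈ 1.40e5 N

With equal pressure on both faces, forces on the annular region cancel; the net push is pressure × rod cross-section.
Rod cross-section A_rod = π/4 × (146 mm)² = 16740 mm^2
F = P × A_rod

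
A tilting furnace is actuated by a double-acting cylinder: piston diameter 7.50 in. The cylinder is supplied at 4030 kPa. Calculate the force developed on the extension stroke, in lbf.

F ≈ 25800 lbf

Cap-side area A_cap = π/4 × (7.50 in)² = 44.18 in^2
F = P × A_cap = 4030 kPa × A_cap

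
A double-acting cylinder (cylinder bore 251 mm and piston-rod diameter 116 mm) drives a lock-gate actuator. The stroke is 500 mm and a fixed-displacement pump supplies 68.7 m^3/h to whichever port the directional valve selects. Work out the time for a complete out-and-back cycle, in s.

Cap-side area A_cap = π/4 × (251 mm)² = 49480 mm^2
Rod-side annular area A_ann = π/4 × (251² − 116²) = 38910 mm^2
t_ext = A_cap·L/Q = 1.296 s
t_ret = A_ann·L/Q = 1.020 s
t_cycle = t_ext + t_ret

t ≈ 2.32 s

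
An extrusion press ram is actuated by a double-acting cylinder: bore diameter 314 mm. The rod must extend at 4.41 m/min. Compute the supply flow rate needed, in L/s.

Q ≈ 5.69 L/s

Cap-side area A_cap = π/4 × (314 mm)² = 77440 mm^2
Q = A × v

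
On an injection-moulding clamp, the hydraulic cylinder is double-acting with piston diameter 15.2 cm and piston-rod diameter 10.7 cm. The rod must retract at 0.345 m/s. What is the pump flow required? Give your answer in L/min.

Rod-side annular area A_ann = π/4 × (15.2² − 10.7²) = 91.54 cm^2
Q = A × v

Q ≈ 189 L/min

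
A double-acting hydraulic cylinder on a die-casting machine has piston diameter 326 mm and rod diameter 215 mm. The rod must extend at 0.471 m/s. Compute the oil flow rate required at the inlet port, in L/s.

Cap-side area A_cap = π/4 × (326 mm)² = 83470 mm^2
Q = A × v

Q ≈ 39.3 L/s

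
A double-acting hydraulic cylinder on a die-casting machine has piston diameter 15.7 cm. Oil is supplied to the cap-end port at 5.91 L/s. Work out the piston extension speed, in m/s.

v ≈ 0.305 m/s

Cap-side area A_cap = π/4 × (15.7 cm)² = 193.6 cm^2
v = Q / A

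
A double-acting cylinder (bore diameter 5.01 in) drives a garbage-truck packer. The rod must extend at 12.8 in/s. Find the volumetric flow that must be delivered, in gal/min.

Q ≈ 65.5 gal/min

Cap-side area A_cap = π/4 × (5.01 in)² = 19.71 in^2
Q = A × v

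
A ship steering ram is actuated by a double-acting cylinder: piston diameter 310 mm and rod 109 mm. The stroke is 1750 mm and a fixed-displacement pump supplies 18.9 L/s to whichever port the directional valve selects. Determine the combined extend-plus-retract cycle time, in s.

t ≈ 13.1 s

Cap-side area A_cap = π/4 × (310 mm)² = 75480 mm^2
Rod-side annular area A_ann = π/4 × (310² − 109²) = 66150 mm^2
t_ext = A_cap·L/Q = 6.989 s
t_ret = A_ann·L/Q = 6.125 s
t_cycle = t_ext + t_ret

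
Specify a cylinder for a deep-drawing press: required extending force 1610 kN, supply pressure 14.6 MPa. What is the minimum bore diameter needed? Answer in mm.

Extension force acts on the full piston face: F = P × (π/4)D².
D = √(4F / (πP)) = √(4 × 1610 kN / (π × 14.6 MPa))

D ≈ 375 mm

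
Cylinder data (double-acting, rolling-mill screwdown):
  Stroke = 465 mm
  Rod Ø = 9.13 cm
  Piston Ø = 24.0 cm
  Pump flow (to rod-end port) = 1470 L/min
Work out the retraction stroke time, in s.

t ≈ 0.734 s

Rod-side annular area A_ann = π/4 × (24.0² − 9.13²) = 386.9 cm^2
Swept volume V = A × L; t = V / Q = A·L / Q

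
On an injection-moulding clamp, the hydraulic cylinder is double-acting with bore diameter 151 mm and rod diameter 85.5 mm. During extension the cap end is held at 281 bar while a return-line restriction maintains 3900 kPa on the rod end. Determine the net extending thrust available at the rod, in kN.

F ≈ 456 kN

Cap-side area A_cap = π/4 × (151 mm)² = 17910 mm^2
Rod-side annular area A_ann = π/4 × (151² − 85.5²) = 12170 mm^2
Net thrust = P_cap·A_cap − P_rod·A_ann = 503.2 kN − 47.45 kN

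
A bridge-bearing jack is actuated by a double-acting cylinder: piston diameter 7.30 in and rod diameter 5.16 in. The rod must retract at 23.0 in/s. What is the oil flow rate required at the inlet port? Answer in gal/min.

Q ≈ 125 gal/min

Rod-side annular area A_ann = π/4 × (7.30² − 5.16²) = 20.94 in^2
Q = A × v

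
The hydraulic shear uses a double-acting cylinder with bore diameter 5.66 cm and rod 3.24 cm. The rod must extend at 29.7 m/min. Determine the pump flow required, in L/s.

Q ≈ 1.25 L/s

Cap-side area A_cap = π/4 × (5.66 cm)² = 25.16 cm^2
Q = A × v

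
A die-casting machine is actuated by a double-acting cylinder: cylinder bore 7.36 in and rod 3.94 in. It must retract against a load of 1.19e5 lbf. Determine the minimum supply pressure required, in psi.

Rod-side annular area A_ann = π/4 × (7.36² − 3.94²) = 30.35 in^2
Retraction: pressure acts on the annular area.
P = F / A = 1.19e5 lbf / A

P ≈ 3920 psi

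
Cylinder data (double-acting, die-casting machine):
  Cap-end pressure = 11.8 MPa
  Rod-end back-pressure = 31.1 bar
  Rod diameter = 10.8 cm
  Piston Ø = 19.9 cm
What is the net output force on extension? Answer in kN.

Cap-side area A_cap = π/4 × (19.9 cm)² = 311.0 cm^2
Rod-side annular area A_ann = π/4 × (19.9² − 10.8²) = 219.4 cm^2
Net thrust = P_cap·A_cap − P_rod·A_ann = 367.0 kN − 68.24 kN

F ≈ 299 kN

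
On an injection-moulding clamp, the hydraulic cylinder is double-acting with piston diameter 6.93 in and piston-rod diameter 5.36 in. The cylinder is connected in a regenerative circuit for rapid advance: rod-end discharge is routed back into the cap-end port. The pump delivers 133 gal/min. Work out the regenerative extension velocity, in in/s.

v ≈ 22.7 in/s

In regeneration the rod-end outflow joins the pump flow into the cap end, so the net volume the pump must supply per unit advance equals the rod cross-section area.
Rod cross-section A_rod = π/4 × (5.36 in)² = 22.56 in^2
v = Q_pump / A_rod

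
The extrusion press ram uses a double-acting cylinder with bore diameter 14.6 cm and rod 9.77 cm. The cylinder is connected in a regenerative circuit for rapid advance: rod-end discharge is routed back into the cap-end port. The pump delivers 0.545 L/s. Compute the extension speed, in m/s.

v ≈ 0.0727 m/s

In regeneration the rod-end outflow joins the pump flow into the cap end, so the net volume the pump must supply per unit advance equals the rod cross-section area.
Rod cross-section A_rod = π/4 × (9.77 cm)² = 74.97 cm^2
v = Q_pump / A_rod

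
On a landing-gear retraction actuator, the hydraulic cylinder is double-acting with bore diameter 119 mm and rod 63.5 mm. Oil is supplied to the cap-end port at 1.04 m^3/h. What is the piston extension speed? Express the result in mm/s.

v ≈ 26.0 mm/s

Cap-side area A_cap = π/4 × (119 mm)² = 11120 mm^2
v = Q / A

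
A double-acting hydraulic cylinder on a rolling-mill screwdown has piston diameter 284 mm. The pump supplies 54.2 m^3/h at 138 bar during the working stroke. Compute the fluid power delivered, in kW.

Hydraulic power = P × Q

W ≈ 208 kW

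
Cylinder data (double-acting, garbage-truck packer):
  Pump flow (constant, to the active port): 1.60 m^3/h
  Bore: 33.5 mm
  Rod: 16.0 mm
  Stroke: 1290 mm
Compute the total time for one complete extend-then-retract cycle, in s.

Cap-side area A_cap = π/4 × (33.5 mm)² = 881.4 mm^2
Rod-side annular area A_ann = π/4 × (33.5² − 16.0²) = 680.4 mm^2
t_ext = A_cap·L/Q = 2.558 s
t_ret = A_ann·L/Q = 1.975 s
t_cycle = t_ext + t_ret

t ≈ 4.53 s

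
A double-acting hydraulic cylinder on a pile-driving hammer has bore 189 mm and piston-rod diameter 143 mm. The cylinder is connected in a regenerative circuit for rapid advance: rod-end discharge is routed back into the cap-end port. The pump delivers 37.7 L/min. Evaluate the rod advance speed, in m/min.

v ≈ 2.35 m/min

In regeneration the rod-end outflow joins the pump flow into the cap end, so the net volume the pump must supply per unit advance equals the rod cross-section area.
Rod cross-section A_rod = π/4 × (143 mm)² = 16060 mm^2
v = Q_pump / A_rod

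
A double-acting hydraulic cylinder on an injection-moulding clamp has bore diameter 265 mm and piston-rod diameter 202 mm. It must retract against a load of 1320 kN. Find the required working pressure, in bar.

P ≈ 571 bar

Rod-side annular area A_ann = π/4 × (265² − 202²) = 23110 mm^2
Retraction: pressure acts on the annular area.
P = F / A = 1320 kN / A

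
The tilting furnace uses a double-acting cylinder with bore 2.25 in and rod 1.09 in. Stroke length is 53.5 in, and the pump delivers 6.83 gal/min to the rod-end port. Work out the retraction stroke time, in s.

Rod-side annular area A_ann = π/4 × (2.25² − 1.09²) = 3.043 in^2
Swept volume V = A × L; t = V / Q = A·L / Q

t ≈ 6.19 s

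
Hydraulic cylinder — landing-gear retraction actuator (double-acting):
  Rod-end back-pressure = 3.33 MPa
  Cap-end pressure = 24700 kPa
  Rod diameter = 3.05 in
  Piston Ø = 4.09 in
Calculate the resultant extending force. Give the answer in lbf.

F ≈ 44300 lbf

Cap-side area A_cap = π/4 × (4.09 in)² = 13.14 in^2
Rod-side annular area A_ann = π/4 × (4.09² − 3.05²) = 5.832 in^2
Net thrust = P_cap·A_cap − P_rod·A_ann = 47070 lbf − 2817 lbf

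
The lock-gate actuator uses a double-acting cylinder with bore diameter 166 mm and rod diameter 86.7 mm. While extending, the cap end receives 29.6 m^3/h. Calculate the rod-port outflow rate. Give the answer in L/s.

Cap-side area A_cap = π/4 × (166 mm)² = 21640 mm^2
Rod-side annular area A_ann = π/4 × (166² − 86.7²) = 15740 mm^2
Piston speed v = Q_in/A_cap; rod-end outflow Q_out = v × A_ann = Q_in × A_ann/A_cap.

Q_out ≈ 5.98 L/s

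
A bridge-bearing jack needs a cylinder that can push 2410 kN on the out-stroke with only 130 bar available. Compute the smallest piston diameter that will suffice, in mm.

D ≈ 486 mm

Extension force acts on the full piston face: F = P × (π/4)D².
D = √(4F / (πP)) = √(4 × 2410 kN / (π × 130 bar))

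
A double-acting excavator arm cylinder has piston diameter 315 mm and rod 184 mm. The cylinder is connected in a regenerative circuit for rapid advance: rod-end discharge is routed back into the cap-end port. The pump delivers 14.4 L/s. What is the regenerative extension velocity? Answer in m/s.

v ≈ 0.542 m/s

In regeneration the rod-end outflow joins the pump flow into the cap end, so the net volume the pump must supply per unit advance equals the rod cross-section area.
Rod cross-section A_rod = π/4 × (184 mm)² = 26590 mm^2
v = Q_pump / A_rod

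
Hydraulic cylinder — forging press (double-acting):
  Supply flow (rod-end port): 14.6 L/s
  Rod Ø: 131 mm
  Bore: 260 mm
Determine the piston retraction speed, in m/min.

Rod-side annular area A_ann = π/4 × (260² − 131²) = 39610 mm^2
Flow into the rod-end port fills the annular volume.
v = Q / A

v ≈ 22.1 m/min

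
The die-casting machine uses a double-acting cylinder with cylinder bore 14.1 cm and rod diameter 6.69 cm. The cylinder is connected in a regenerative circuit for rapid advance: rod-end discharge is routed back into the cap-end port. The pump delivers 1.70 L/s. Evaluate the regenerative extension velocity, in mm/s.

In regeneration the rod-end outflow joins the pump flow into the cap end, so the net volume the pump must supply per unit advance equals the rod cross-section area.
Rod cross-section A_rod = π/4 × (6.69 cm)² = 35.15 cm^2
v = Q_pump / A_rod

v ≈ 484 mm/s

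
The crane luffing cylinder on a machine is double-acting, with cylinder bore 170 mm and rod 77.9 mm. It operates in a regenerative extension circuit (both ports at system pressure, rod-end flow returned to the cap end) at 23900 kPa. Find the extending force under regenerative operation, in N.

F ≈ 1.14e5 N

With equal pressure on both faces, forces on the annular region cancel; the net push is pressure × rod cross-section.
Rod cross-section A_rod = π/4 × (77.9 mm)² = 4766 mm^2
F = P × A_rod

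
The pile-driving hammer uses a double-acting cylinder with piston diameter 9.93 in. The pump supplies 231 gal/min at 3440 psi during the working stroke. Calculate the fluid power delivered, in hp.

Hydraulic power = P × Q

W ≈ 464 hp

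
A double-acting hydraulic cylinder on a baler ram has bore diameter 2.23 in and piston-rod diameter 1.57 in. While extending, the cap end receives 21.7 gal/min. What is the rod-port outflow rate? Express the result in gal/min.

Cap-side area A_cap = π/4 × (2.23 in)² = 3.906 in^2
Rod-side annular area A_ann = π/4 × (2.23² − 1.57²) = 1.970 in^2
Piston speed v = Q_in/A_cap; rod-end outflow Q_out = v × A_ann = Q_in × A_ann/A_cap.

Q_out ≈ 10.9 gal/min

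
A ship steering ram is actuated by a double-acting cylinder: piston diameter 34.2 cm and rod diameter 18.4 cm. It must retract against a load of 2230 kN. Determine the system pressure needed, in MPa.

Rod-side annular area A_ann = π/4 × (34.2² − 18.4²) = 652.7 cm^2
Retraction: pressure acts on the annular area.
P = F / A = 2230 kN / A

P ≈ 34.2 MPa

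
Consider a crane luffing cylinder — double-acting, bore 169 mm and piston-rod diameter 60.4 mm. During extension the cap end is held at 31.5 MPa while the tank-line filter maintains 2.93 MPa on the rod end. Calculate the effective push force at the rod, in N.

Cap-side area A_cap = π/4 × (169 mm)² = 22430 mm^2
Rod-side annular area A_ann = π/4 × (169² − 60.4²) = 19570 mm^2
Net thrust = P_cap·A_cap − P_rod·A_ann = 7.066e5 N − 57330 N

F ≈ 6.49e5 N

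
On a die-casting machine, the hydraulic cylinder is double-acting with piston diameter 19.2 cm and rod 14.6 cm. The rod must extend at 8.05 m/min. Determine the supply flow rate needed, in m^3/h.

Q ≈ 14.0 m^3/h

Cap-side area A_cap = π/4 × (19.2 cm)² = 289.5 cm^2
Q = A × v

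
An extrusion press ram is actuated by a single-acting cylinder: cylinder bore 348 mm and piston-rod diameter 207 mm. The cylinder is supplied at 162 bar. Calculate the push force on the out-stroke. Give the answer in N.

F ≈ 1.54e6 N

Cap-side area A_cap = π/4 × (348 mm)² = 95110 mm^2
F = P × A_cap = 162 bar × A_cap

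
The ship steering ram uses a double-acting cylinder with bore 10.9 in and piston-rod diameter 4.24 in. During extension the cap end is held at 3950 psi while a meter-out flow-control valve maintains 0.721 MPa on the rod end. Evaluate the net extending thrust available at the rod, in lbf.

F ≈ 3.60e5 lbf

Cap-side area A_cap = π/4 × (10.9 in)² = 93.31 in^2
Rod-side annular area A_ann = π/4 × (10.9² − 4.24²) = 79.19 in^2
Net thrust = P_cap·A_cap − P_rod·A_ann = 3.686e5 lbf − 8281 lbf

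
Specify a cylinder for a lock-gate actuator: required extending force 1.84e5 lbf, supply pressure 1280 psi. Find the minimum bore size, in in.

Extension force acts on the full piston face: F = P × (π/4)D².
D = √(4F / (πP)) = √(4 × 1.84e5 lbf / (π × 1280 psi))

D ≈ 13.5 in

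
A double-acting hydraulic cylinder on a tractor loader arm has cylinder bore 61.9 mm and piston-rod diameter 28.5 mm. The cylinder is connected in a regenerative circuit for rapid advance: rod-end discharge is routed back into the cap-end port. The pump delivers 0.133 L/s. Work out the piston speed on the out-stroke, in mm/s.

v ≈ 208 mm/s

In regeneration the rod-end outflow joins the pump flow into the cap end, so the net volume the pump must supply per unit advance equals the rod cross-section area.
Rod cross-section A_rod = π/4 × (28.5 mm)² = 637.9 mm^2
v = Q_pump / A_rod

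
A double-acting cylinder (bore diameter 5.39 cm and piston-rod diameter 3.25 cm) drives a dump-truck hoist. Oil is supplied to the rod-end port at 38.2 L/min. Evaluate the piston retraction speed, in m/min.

v ≈ 26.3 m/min

Rod-side annular area A_ann = π/4 × (5.39² − 3.25²) = 14.52 cm^2
Flow into the rod-end port fills the annular volume.
v = Q / A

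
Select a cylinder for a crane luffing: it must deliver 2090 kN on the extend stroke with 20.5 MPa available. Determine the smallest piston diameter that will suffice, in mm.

Extension force acts on the full piston face: F = P × (π/4)D².
D = √(4F / (πP)) = √(4 × 2090 kN / (π × 20.5 MPa))

D ≈ 360 mm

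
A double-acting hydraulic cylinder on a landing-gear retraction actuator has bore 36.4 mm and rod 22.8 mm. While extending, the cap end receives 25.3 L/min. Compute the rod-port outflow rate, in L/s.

Q_out ≈ 0.256 L/s

Cap-side area A_cap = π/4 × (36.4 mm)² = 1041 mm^2
Rod-side annular area A_ann = π/4 × (36.4² − 22.8²) = 632.3 mm^2
Piston speed v = Q_in/A_cap; rod-end outflow Q_out = v × A_ann = Q_in × A_ann/A_cap.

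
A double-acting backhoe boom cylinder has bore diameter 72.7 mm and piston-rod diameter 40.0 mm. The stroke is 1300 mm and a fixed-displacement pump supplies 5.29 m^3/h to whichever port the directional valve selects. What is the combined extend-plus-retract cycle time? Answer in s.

Cap-side area A_cap = π/4 × (72.7 mm)² = 4151 mm^2
Rod-side annular area A_ann = π/4 × (72.7² − 40.0²) = 2894 mm^2
t_ext = A_cap·L/Q = 3.672 s
t_ret = A_ann·L/Q = 2.561 s
t_cycle = t_ext + t_ret

t ≈ 6.23 s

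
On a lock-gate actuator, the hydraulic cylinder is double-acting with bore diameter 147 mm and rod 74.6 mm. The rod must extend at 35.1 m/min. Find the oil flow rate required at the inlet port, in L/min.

Q ≈ 596 L/min

Cap-side area A_cap = π/4 × (147 mm)² = 16970 mm^2
Q = A × v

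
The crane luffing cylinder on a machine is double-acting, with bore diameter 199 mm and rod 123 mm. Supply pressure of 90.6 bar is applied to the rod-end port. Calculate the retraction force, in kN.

Rod-side annular area A_ann = π/4 × (199² − 123²) = 19220 mm^2
On retraction the pressure acts on the annular area (bore minus rod).
F = P × A_ann

F ≈ 174 kN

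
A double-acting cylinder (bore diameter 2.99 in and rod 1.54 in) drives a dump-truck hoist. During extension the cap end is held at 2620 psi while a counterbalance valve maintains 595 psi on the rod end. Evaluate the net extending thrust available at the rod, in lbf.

F ≈ 15300 lbf

Cap-side area A_cap = π/4 × (2.99 in)² = 7.022 in^2
Rod-side annular area A_ann = π/4 × (2.99² − 1.54²) = 5.159 in^2
Net thrust = P_cap·A_cap − P_rod·A_ann = 18400 lbf − 3070 lbf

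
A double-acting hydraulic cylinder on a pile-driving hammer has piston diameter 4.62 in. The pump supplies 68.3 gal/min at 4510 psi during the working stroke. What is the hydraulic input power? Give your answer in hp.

Hydraulic power = P × Q

W ≈ 180 hp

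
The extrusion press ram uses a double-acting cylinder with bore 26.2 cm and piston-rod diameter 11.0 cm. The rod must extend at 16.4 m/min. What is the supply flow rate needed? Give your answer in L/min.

Q ≈ 884 L/min

Cap-side area A_cap = π/4 × (26.2 cm)² = 539.1 cm^2
Q = A × v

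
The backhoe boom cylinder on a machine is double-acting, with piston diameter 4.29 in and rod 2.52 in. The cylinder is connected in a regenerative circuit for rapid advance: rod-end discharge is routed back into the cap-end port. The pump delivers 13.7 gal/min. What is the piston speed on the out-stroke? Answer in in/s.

In regeneration the rod-end outflow joins the pump flow into the cap end, so the net volume the pump must supply per unit advance equals the rod cross-section area.
Rod cross-section A_rod = π/4 × (2.52 in)² = 4.988 in^2
v = Q_pump / A_rod

v ≈ 10.6 in/s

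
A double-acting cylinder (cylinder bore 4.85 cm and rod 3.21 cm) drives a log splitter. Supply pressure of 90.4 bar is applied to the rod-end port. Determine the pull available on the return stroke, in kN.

Rod-side annular area A_ann = π/4 × (4.85² − 3.21²) = 10.38 cm^2
On retraction the pressure acts on the annular area (bore minus rod).
F = P × A_ann

F ≈ 9.39 kN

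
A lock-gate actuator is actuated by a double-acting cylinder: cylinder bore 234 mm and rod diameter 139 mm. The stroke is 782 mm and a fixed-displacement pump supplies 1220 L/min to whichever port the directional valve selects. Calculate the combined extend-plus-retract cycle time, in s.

t ≈ 2.72 s

Cap-side area A_cap = π/4 × (234 mm)² = 43010 mm^2
Rod-side annular area A_ann = π/4 × (234² − 139²) = 27830 mm^2
t_ext = A_cap·L/Q = 1.654 s
t_ret = A_ann·L/Q = 1.070 s
t_cycle = t_ext + t_ret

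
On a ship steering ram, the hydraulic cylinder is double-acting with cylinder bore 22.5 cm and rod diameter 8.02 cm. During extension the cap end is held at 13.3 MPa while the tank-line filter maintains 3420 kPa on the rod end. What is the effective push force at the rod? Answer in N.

Cap-side area A_cap = π/4 × (22.5 cm)² = 397.6 cm^2
Rod-side annular area A_ann = π/4 × (22.5² − 8.02²) = 347.1 cm^2
Net thrust = P_cap·A_cap − P_rod·A_ann = 5.288e5 N − 1.187e5 N

F ≈ 4.10e5 N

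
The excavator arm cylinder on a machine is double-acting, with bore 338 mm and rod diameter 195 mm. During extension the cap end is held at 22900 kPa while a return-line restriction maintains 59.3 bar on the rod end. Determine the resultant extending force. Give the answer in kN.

Cap-side area A_cap = π/4 × (338 mm)² = 89730 mm^2
Rod-side annular area A_ann = π/4 × (338² − 195²) = 59860 mm^2
Net thrust = P_cap·A_cap − P_rod·A_ann = 2055 kN − 355.0 kN

F ≈ 1700 kN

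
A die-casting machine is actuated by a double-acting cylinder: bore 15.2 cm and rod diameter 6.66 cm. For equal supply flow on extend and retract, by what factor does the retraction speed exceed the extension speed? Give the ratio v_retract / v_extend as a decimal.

Cap-side area A_cap = π/4 × (15.2 cm)² = 181.5 cm^2
Rod-side annular area A_ann = π/4 × (15.2² − 6.66²) = 146.6 cm^2
For equal Q, v ∝ 1/A, so v_ret/v_ext = A_cap/A_ann.

v_ret/v_ext ≈ 1.24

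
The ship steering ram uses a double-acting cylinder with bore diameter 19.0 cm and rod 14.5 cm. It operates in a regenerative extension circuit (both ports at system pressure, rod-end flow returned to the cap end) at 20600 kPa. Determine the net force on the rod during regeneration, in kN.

F ≈ 340 kN

With equal pressure on both faces, forces on the annular region cancel; the net push is pressure × rod cross-section.
Rod cross-section A_rod = π/4 × (14.5 cm)² = 165.1 cm^2
F = P × A_rod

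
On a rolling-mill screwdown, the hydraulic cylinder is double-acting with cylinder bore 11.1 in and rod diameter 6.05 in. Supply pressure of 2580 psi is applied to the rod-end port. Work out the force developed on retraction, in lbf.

F ≈ 1.75e5 lbf

Rod-side annular area A_ann = π/4 × (11.1² − 6.05²) = 68.02 in^2
On retraction the pressure acts on the annular area (bore minus rod).
F = P × A_ann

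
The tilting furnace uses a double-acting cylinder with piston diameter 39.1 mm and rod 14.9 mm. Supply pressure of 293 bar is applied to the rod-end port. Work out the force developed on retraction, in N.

F ≈ 30100 N

Rod-side annular area A_ann = π/4 × (39.1² − 14.9²) = 1026 mm^2
On retraction the pressure acts on the annular area (bore minus rod).
F = P × A_ann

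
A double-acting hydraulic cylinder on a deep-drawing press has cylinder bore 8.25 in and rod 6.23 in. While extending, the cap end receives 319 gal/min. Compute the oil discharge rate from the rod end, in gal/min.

Cap-side area A_cap = π/4 × (8.25 in)² = 53.46 in^2
Rod-side annular area A_ann = π/4 × (8.25² − 6.23²) = 22.97 in^2
Piston speed v = Q_in/A_cap; rod-end outflow Q_out = v × A_ann = Q_in × A_ann/A_cap.

Q_out ≈ 137 gal/min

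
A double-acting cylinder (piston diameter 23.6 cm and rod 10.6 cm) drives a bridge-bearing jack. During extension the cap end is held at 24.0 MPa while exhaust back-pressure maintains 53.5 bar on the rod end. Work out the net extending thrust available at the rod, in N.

Cap-side area A_cap = π/4 × (23.6 cm)² = 437.4 cm^2
Rod-side annular area A_ann = π/4 × (23.6² − 10.6²) = 349.2 cm^2
Net thrust = P_cap·A_cap − P_rod·A_ann = 1.050e6 N − 1.868e5 N

F ≈ 8.63e5 N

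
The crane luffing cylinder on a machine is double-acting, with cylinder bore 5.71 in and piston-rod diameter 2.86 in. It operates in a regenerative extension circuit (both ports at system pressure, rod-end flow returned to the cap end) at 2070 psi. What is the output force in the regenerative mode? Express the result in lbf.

F ≈ 13300 lbf

With equal pressure on both faces, forces on the annular region cancel; the net push is pressure × rod cross-section.
Rod cross-section A_rod = π/4 × (2.86 in)² = 6.424 in^2
F = P × A_rod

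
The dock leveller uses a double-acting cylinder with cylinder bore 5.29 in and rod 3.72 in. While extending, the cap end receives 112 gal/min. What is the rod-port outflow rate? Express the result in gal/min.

Cap-side area A_cap = π/4 × (5.29 in)² = 21.98 in^2
Rod-side annular area A_ann = π/4 × (5.29² − 3.72²) = 11.11 in^2
Piston speed v = Q_in/A_cap; rod-end outflow Q_out = v × A_ann = Q_in × A_ann/A_cap.

Q_out ≈ 56.6 gal/min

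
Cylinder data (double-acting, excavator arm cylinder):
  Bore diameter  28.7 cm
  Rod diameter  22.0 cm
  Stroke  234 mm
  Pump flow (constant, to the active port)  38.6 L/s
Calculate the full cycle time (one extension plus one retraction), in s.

t ≈ 0.554 s

Cap-side area A_cap = π/4 × (28.7 cm)² = 646.9 cm^2
Rod-side annular area A_ann = π/4 × (28.7² − 22.0²) = 266.8 cm^2
t_ext = A_cap·L/Q = 0.3922 s
t_ret = A_ann·L/Q = 0.1617 s
t_cycle = t_ext + t_ret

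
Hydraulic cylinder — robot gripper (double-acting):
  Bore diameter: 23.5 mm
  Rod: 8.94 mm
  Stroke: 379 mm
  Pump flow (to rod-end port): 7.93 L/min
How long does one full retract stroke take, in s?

t ≈ 1.06 s

Rod-side annular area A_ann = π/4 × (23.5² − 8.94²) = 371.0 mm^2
Swept volume V = A × L; t = V / Q = A·L / Q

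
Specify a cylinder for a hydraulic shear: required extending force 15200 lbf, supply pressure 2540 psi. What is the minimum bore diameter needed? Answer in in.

Extension force acts on the full piston face: F = P × (π/4)D².
D = √(4F / (πP)) = √(4 × 15200 lbf / (π × 2540 psi))

D ≈ 2.76 in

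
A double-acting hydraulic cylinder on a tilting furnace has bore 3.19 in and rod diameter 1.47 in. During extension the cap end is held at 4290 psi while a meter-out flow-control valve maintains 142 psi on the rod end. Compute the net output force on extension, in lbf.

Cap-side area A_cap = π/4 × (3.19 in)² = 7.992 in^2
Rod-side annular area A_ann = π/4 × (3.19² − 1.47²) = 6.295 in^2
Net thrust = P_cap·A_cap − P_rod·A_ann = 34290 lbf − 893.9 lbf

F ≈ 33400 lbf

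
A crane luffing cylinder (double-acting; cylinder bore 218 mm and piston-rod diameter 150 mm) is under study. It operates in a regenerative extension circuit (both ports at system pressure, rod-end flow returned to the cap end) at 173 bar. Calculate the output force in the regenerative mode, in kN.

With equal pressure on both faces, forces on the annular region cancel; the net push is pressure × rod cross-section.
Rod cross-section A_rod = π/4 × (150 mm)² = 17670 mm^2
F = P × A_rod

F ≈ 306 kN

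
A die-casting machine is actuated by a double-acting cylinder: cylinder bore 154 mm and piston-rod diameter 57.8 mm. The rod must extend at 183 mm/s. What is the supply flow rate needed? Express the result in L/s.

Cap-side area A_cap = π/4 × (154 mm)² = 18630 mm^2
Q = A × v

Q ≈ 3.41 L/s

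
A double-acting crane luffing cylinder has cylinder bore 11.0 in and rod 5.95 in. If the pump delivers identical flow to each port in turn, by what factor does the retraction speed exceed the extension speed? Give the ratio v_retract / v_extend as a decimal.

v_ret/v_ext ≈ 1.41

Cap-side area A_cap = π/4 × (11.0 in)² = 95.03 in^2
Rod-side annular area A_ann = π/4 × (11.0² − 5.95²) = 67.23 in^2
For equal Q, v ∝ 1/A, so v_ret/v_ext = A_cap/A_ann.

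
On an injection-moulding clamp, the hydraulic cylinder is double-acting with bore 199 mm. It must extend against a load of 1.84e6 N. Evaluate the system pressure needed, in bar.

Cap-side area A_cap = π/4 × (199 mm)² = 31100 mm^2
P = F / A = 1.84e6 N / A

P ≈ 592 bar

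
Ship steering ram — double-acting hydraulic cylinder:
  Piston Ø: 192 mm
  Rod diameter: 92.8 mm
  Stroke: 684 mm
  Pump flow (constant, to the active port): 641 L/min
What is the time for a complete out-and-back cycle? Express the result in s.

t ≈ 3.27 s

Cap-side area A_cap = π/4 × (192 mm)² = 28950 mm^2
Rod-side annular area A_ann = π/4 × (192² − 92.8²) = 22190 mm^2
t_ext = A_cap·L/Q = 1.854 s
t_ret = A_ann·L/Q = 1.421 s
t_cycle = t_ext + t_ret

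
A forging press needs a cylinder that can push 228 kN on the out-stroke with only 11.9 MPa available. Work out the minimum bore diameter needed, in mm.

Extension force acts on the full piston face: F = P × (π/4)D².
D = √(4F / (πP)) = √(4 × 228 kN / (π × 11.9 MPa))

D ≈ 156 mm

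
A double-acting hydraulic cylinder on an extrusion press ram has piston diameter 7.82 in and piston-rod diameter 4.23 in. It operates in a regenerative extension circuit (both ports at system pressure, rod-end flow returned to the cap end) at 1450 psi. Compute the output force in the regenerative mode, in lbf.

F ≈ 20400 lbf

With equal pressure on both faces, forces on the annular region cancel; the net push is pressure × rod cross-section.
Rod cross-section A_rod = π/4 × (4.23 in)² = 14.05 in^2
F = P × A_rod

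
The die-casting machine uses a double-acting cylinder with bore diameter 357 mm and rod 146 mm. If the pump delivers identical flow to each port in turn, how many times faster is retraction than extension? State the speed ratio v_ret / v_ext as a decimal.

v_ret/v_ext ≈ 1.20

Cap-side area A_cap = π/4 × (357 mm)² = 1.001e5 mm^2
Rod-side annular area A_ann = π/4 × (357² − 146²) = 83360 mm^2
For equal Q, v ∝ 1/A, so v_ret/v_ext = A_cap/A_ann.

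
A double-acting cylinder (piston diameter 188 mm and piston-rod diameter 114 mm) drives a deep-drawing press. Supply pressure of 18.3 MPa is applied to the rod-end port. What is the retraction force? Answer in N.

Rod-side annular area A_ann = π/4 × (188² − 114²) = 17550 mm^2
On retraction the pressure acts on the annular area (bore minus rod).
F = P × A_ann

F ≈ 3.21e5 N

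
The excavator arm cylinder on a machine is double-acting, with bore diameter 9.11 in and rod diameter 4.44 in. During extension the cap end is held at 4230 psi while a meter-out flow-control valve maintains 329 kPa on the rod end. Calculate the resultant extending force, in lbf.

F ≈ 2.73e5 lbf

Cap-side area A_cap = π/4 × (9.11 in)² = 65.18 in^2
Rod-side annular area A_ann = π/4 × (9.11² − 4.44²) = 49.70 in^2
Net thrust = P_cap·A_cap − P_rod·A_ann = 2.757e5 lbf − 2371 lbf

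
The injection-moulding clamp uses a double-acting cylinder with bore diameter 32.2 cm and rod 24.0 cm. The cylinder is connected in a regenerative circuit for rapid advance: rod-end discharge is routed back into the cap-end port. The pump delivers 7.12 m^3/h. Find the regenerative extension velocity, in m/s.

In regeneration the rod-end outflow joins the pump flow into the cap end, so the net volume the pump must supply per unit advance equals the rod cross-section area.
Rod cross-section A_rod = π/4 × (24.0 cm)² = 452.4 cm^2
v = Q_pump / A_rod

v ≈ 0.0437 m/s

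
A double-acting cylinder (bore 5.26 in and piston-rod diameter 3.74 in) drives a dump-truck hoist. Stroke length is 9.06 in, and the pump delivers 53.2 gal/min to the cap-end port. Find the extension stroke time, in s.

Cap-side area A_cap = π/4 × (5.26 in)² = 21.73 in^2
Swept volume V = A × L; t = V / Q = A·L / Q

t ≈ 0.961 s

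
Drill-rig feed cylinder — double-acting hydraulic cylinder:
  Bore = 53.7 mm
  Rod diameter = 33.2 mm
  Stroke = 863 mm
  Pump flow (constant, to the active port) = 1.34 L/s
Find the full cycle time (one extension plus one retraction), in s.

t ≈ 2.36 s

Cap-side area A_cap = π/4 × (53.7 mm)² = 2265 mm^2
Rod-side annular area A_ann = π/4 × (53.7² − 33.2²) = 1399 mm^2
t_ext = A_cap·L/Q = 1.459 s
t_ret = A_ann·L/Q = 0.9011 s
t_cycle = t_ext + t_ret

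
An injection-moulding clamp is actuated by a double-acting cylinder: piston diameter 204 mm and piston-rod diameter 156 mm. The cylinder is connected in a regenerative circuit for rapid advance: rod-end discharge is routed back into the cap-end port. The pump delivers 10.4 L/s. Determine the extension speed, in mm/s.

v ≈ 544 mm/s

In regeneration the rod-end outflow joins the pump flow into the cap end, so the net volume the pump must supply per unit advance equals the rod cross-section area.
Rod cross-section A_rod = π/4 × (156 mm)² = 19110 mm^2
v = Q_pump / A_rod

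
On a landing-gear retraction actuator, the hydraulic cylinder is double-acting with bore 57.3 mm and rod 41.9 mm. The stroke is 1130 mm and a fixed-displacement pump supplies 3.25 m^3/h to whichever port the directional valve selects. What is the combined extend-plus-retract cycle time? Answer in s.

t ≈ 4.73 s

Cap-side area A_cap = π/4 × (57.3 mm)² = 2579 mm^2
Rod-side annular area A_ann = π/4 × (57.3² − 41.9²) = 1200 mm^2
t_ext = A_cap·L/Q = 3.228 s
t_ret = A_ann·L/Q = 1.502 s
t_cycle = t_ext + t_ret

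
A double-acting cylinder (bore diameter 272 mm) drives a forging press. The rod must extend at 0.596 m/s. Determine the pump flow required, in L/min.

Cap-side area A_cap = π/4 × (272 mm)² = 58110 mm^2
Q = A × v

Q ≈ 2080 L/min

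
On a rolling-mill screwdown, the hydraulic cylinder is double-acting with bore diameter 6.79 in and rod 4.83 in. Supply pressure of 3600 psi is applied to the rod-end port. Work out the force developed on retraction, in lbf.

F ≈ 64400 lbf

Rod-side annular area A_ann = π/4 × (6.79² − 4.83²) = 17.89 in^2
On retraction the pressure acts on the annular area (bore minus rod).
F = P × A_ann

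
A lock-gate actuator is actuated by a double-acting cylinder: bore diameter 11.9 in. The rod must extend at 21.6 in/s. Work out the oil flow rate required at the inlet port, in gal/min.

Cap-side area A_cap = π/4 × (11.9 in)² = 111.2 in^2
Q = A × v

Q ≈ 624 gal/min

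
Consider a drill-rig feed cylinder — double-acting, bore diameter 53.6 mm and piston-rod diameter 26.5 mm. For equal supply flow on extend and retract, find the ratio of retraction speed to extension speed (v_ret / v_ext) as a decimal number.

v_ret/v_ext ≈ 1.32

Cap-side area A_cap = π/4 × (53.6 mm)² = 2256 mm^2
Rod-side annular area A_ann = π/4 × (53.6² − 26.5²) = 1705 mm^2
For equal Q, v ∝ 1/A, so v_ret/v_ext = A_cap/A_ann.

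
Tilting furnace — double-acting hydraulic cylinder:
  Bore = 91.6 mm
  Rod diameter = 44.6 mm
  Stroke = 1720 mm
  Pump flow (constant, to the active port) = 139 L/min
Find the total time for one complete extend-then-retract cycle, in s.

t ≈ 8.63 s

Cap-side area A_cap = π/4 × (91.6 mm)² = 6590 mm^2
Rod-side annular area A_ann = π/4 × (91.6² − 44.6²) = 5028 mm^2
t_ext = A_cap·L/Q = 4.893 s
t_ret = A_ann·L/Q = 3.733 s
t_cycle = t_ext + t_ret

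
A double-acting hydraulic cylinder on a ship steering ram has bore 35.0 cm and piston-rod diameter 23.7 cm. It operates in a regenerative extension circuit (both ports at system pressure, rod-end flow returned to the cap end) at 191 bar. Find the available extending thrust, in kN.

F ≈ 843 kN

With equal pressure on both faces, forces on the annular region cancel; the net push is pressure × rod cross-section.
Rod cross-section A_rod = π/4 × (23.7 cm)² = 441.2 cm^2
F = P × A_rod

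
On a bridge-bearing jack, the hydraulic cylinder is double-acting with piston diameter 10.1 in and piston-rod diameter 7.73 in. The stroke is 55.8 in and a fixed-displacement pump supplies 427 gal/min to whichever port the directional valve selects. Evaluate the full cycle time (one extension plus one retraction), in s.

t ≈ 3.85 s

Cap-side area A_cap = π/4 × (10.1 in)² = 80.12 in^2
Rod-side annular area A_ann = π/4 × (10.1² − 7.73²) = 33.19 in^2
t_ext = A_cap·L/Q = 2.719 s
t_ret = A_ann·L/Q = 1.127 s
t_cycle = t_ext + t_ret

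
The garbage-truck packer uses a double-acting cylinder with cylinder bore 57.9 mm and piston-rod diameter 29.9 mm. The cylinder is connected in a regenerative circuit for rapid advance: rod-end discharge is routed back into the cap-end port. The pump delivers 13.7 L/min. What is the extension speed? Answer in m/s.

v ≈ 0.325 m/s

In regeneration the rod-end outflow joins the pump flow into the cap end, so the net volume the pump must supply per unit advance equals the rod cross-section area.
Rod cross-section A_rod = π/4 × (29.9 mm)² = 702.2 mm^2
v = Q_pump / A_rod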